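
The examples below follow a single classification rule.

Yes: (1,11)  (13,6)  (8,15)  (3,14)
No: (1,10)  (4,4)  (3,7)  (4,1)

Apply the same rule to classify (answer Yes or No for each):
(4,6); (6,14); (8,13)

The rule appears to be: sum ≥ 12.
(4,6): 4+6 = 10, doesn't qualify → No. (6,14): 6+14 = 20, checks out → Yes. (8,13): 8+13 = 21, checks out → Yes.

No, Yes, Yes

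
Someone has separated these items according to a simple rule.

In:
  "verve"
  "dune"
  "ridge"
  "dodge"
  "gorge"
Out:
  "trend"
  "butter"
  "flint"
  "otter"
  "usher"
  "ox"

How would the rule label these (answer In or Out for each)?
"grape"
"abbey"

In, Out

The simplest hypothesis consistent with all the labels is: ends with 'e'.
In: "grape", since ends with 'e'. Out: "abbey", since ends with 'y'.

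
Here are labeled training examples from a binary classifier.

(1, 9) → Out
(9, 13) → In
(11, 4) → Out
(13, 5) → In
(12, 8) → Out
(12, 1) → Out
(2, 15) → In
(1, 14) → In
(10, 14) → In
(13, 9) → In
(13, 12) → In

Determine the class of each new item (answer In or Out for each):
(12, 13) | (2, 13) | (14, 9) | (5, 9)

The common property of the 'In' items is: max ≥ 13. No 'Out' item has it.
(12, 13): max 13 — fits, so In.
(2, 13): max 13 — fits, so In.
(14, 9): max 14 — fits, so In.
(5, 9): max 9 — does not pass, so Out.

In, In, In, Out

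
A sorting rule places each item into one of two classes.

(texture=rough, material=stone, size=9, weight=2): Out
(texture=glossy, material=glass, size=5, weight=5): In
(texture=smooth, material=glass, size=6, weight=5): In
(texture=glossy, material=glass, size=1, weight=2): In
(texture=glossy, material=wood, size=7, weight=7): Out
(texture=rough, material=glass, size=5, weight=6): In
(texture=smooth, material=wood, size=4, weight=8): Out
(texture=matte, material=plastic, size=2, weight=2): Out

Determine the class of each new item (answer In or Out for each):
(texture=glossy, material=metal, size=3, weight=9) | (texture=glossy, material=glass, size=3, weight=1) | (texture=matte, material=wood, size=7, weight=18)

Out, In, Out

The common property of the 'In' items is: material is glass. No 'Out' item has it.
(texture=glossy, material=metal, size=3, weight=9) — material is metal, hence Out.
(texture=glossy, material=glass, size=3, weight=1) — material is glass, hence In.
(texture=matte, material=wood, size=7, weight=18) — material is wood, hence Out.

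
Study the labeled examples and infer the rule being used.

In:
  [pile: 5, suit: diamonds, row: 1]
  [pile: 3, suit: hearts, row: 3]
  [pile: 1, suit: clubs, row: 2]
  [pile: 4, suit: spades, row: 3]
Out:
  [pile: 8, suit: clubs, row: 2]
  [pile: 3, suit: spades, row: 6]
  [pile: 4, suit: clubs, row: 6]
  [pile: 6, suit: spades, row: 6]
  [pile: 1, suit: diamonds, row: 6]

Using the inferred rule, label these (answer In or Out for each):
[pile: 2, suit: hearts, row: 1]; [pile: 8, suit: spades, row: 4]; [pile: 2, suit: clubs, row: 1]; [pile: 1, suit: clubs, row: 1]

In, Out, In, In

The pattern is that an item is 'In' exactly when: pile ≤ 5 AND row ≤ 3.
[pile: 2, suit: hearts, row: 1]: pile = 2, row = 1, checks out → In. [pile: 8, suit: spades, row: 4]: pile = 8, row = 4, doesn't match → Out. [pile: 2, suit: clubs, row: 1]: pile = 2, row = 1, checks out → In. [pile: 1, suit: clubs, row: 1]: pile = 1, row = 1, checks out → In.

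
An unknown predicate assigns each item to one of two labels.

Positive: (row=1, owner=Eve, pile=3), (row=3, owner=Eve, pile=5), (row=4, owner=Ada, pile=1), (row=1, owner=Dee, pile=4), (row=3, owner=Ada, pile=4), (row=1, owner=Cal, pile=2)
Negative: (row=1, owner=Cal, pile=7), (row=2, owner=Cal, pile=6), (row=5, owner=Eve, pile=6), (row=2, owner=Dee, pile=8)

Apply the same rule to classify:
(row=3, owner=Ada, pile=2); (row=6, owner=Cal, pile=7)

Positive, Negative

All 'Positive' examples share one property — pile ≤ 5 — and every 'Negative' example lacks it.
(row=3, owner=Ada, pile=2): pile = 2, has this property → Positive. (row=6, owner=Cal, pile=7): pile = 7, fails this test → Negative.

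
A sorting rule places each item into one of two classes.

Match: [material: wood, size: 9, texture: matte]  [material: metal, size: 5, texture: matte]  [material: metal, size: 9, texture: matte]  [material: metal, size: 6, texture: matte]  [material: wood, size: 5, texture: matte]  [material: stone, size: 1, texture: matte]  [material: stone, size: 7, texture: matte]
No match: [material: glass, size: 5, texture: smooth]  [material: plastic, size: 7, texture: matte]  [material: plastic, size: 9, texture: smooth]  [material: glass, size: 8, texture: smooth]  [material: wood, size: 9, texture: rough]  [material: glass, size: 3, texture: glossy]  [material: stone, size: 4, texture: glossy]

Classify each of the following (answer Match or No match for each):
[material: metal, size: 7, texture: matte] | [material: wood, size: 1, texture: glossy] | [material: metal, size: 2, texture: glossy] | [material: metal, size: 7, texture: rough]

Match, No match, No match, No match

A rule that fits every label: material is not plastic AND texture is matte — true of each 'Match' example, false of each 'No match' one.
[material: metal, size: 7, texture: matte]: material is metal, texture is matte, passes → Match. [material: wood, size: 1, texture: glossy]: material is wood, texture is glossy, does not satisfy this → No match. [material: metal, size: 2, texture: glossy]: material is metal, texture is glossy, does not satisfy this → No match. [material: metal, size: 7, texture: rough]: material is metal, texture is rough, does not satisfy this → No match.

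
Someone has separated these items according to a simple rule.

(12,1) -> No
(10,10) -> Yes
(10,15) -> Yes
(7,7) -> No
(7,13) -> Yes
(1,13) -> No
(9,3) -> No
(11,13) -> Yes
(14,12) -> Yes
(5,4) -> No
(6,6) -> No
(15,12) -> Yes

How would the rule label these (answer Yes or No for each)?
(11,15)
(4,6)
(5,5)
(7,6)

Yes, No, No, No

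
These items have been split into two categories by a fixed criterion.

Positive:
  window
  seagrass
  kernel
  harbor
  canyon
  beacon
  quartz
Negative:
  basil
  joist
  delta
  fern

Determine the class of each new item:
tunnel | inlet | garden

Positive, Negative, Positive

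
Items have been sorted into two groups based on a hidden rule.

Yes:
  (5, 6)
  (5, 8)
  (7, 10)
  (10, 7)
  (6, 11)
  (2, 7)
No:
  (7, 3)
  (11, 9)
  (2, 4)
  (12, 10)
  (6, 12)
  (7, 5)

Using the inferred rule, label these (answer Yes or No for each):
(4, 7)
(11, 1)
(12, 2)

Yes, No, No

Comparing the two groups points to one rule — sum is odd.
(4, 7) → 4+7 = 11 → Yes.
(11, 1) → 11+1 = 12 → No.
(12, 2) → 12+2 = 14 → No.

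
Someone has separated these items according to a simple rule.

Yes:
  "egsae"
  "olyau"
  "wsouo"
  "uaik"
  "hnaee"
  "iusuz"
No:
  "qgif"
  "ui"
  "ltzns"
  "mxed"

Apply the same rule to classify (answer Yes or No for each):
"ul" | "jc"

A rule that fits every label: has ≥ 3 vowels — true of each 'Yes' example, false of each 'No' one.
"ul" → 1 vowel → No.
"jc" → 0 vowels → No.

No, No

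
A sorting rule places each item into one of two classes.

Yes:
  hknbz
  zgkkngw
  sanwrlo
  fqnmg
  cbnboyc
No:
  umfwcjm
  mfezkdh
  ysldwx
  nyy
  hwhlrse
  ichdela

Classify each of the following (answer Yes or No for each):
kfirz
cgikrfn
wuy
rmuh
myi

No, Yes, No, No, No

Every 'Yes' example satisfies: length ≥ 5 AND contains 'n'. None of the 'No' examples do.
kfirz: length 5, no 'n', fails this test → No. cgikrfn: length 7, has 'n', qualifies → Yes. wuy: length 3, no 'n', fails this test → No. rmuh: length 4, no 'n', fails this test → No. myi: length 3, no 'n', fails this test → No.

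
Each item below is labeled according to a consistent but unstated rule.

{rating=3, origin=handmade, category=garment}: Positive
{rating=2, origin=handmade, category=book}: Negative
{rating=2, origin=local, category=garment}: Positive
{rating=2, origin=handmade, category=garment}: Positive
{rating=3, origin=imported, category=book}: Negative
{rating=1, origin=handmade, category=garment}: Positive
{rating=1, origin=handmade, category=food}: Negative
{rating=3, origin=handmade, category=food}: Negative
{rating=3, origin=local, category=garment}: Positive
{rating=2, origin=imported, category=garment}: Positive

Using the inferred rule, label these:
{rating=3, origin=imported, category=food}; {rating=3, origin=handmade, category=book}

Negative, Negative

The distinguishing property — category is garment — holds for all the 'Positive' cases and none of the 'Negative' cases.
{rating=3, origin=imported, category=food} — category is food, hence Negative. {rating=3, origin=handmade, category=book} — category is book, hence Negative.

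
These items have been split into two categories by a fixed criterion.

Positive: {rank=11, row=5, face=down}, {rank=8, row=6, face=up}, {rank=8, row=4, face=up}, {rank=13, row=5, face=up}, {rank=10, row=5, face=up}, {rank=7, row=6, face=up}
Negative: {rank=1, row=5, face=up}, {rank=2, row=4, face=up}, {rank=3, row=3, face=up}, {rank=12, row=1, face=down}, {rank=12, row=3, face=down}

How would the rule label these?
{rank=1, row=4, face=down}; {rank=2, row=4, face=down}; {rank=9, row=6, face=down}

Negative, Negative, Positive

All 'Positive' examples share one property — rank ≥ 3 AND row ≥ 4 — and every 'Negative' example lacks it.
{rank=1, row=4, face=down} → rank = 1, row = 4 → Negative. {rank=2, row=4, face=down} → rank = 2, row = 4 → Negative. {rank=9, row=6, face=down} → rank = 9, row = 6 → Positive.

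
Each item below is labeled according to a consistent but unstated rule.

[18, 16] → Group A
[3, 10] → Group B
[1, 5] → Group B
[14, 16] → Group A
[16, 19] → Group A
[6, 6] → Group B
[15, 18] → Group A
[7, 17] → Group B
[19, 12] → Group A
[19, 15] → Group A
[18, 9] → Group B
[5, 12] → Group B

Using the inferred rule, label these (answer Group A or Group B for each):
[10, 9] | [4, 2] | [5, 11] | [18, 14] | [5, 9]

'Group A' ⟺ sum ≥ 30.
Group B: [10, 9], since 10+9 = 19.
Group B: [4, 2], since 4+2 = 6.
Group B: [5, 11], since 5+11 = 16.
Group A: [18, 14], since 18+14 = 32.
Group B: [5, 9], since 5+9 = 14.

Group B, Group B, Group B, Group A, Group B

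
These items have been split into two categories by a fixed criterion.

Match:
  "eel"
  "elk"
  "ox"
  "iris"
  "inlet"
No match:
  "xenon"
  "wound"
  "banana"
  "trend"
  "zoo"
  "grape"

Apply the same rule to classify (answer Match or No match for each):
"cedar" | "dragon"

Looking at the examples, the only property every 'Match' case has and every 'No match' case lacks is: starts with a vowel.
"cedar": starts with 'c', does not fit → No match.
"dragon": starts with 'd', does not fit → No match.

No match, No match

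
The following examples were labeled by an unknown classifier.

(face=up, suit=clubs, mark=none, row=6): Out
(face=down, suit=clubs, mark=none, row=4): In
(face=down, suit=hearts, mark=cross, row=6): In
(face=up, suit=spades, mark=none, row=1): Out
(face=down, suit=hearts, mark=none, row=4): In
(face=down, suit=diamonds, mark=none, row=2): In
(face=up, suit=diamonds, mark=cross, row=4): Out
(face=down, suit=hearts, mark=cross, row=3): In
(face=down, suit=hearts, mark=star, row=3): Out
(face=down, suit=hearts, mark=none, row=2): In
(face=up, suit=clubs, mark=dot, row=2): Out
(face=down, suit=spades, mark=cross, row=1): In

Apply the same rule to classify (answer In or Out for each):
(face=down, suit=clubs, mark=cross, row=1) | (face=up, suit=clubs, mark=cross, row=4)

Every 'In' example satisfies: mark is not star AND face is down. None of the 'Out' examples do.
In: (face=down, suit=clubs, mark=cross, row=1), since mark is cross, face is down.
Out: (face=up, suit=clubs, mark=cross, row=4), since mark is cross, face is up.

In, Out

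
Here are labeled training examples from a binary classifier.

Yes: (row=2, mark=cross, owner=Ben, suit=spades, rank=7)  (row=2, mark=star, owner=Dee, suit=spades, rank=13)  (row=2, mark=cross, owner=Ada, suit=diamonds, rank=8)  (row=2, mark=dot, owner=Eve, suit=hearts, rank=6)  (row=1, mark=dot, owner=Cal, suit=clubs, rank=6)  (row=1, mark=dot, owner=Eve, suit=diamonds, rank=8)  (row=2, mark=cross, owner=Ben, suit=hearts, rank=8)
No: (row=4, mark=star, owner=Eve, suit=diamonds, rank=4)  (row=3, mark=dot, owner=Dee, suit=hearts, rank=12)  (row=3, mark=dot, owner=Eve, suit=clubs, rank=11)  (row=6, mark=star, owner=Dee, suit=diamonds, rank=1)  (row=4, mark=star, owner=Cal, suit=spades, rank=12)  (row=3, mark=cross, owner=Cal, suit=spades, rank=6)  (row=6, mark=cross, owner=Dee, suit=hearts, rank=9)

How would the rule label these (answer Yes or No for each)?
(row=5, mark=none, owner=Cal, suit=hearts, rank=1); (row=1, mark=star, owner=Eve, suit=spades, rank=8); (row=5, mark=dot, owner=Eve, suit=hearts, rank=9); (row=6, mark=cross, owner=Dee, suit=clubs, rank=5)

A rule that fits every label: row ≤ 2 — true of each 'Yes' example, false of each 'No' one.
(row=5, mark=none, owner=Cal, suit=hearts, rank=1): row = 5, does not pass → No.
(row=1, mark=star, owner=Eve, suit=spades, rank=8): row = 1, meets the rule → Yes.
(row=5, mark=dot, owner=Eve, suit=hearts, rank=9): row = 5, does not pass → No.
(row=6, mark=cross, owner=Dee, suit=clubs, rank=5): row = 6, does not pass → No.

No, Yes, No, No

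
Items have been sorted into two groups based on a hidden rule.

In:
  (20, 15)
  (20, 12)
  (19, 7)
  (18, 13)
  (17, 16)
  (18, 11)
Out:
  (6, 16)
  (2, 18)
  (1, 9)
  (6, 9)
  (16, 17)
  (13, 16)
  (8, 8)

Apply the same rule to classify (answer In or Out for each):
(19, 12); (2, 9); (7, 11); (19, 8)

The distinguishing property — first > second — holds for all the 'In' cases and none of the 'Out' cases.

In, Out, Out, In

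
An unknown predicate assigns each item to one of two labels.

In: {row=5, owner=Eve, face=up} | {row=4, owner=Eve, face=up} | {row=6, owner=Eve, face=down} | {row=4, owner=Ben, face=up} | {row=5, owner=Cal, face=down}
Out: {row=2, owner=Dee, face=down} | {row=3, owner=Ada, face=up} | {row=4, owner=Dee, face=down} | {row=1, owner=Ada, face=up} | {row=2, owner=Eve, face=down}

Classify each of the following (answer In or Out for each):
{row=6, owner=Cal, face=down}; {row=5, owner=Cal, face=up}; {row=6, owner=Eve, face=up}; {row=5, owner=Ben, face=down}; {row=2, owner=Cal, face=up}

In, In, In, In, Out

All 'In' examples share one property — owner is not Dee AND row ≥ 4 — and every 'Out' example lacks it.
{row=6, owner=Cal, face=down}: owner is Cal, row = 6, checks out → In. {row=5, owner=Cal, face=up}: owner is Cal, row = 5, checks out → In. {row=6, owner=Eve, face=up}: owner is Eve, row = 6, checks out → In. {row=5, owner=Ben, face=down}: owner is Ben, row = 5, checks out → In. {row=2, owner=Cal, face=up}: owner is Cal, row = 2, doesn't match → Out.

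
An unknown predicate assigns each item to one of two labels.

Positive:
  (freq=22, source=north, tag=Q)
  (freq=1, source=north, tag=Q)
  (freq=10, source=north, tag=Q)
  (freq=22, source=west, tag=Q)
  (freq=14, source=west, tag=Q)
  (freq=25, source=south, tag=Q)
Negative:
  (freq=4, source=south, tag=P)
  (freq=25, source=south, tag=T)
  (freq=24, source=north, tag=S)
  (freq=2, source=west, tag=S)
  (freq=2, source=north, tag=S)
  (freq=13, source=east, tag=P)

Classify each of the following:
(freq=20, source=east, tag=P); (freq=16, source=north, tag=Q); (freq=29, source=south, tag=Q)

Negative, Positive, Positive

'Positive' ⟺ tag is Q.
(freq=20, source=east, tag=P): tag is P — fails the rule, so Negative. (freq=16, source=north, tag=Q): tag is Q — has this property, so Positive. (freq=29, source=south, tag=Q): tag is Q — has this property, so Positive.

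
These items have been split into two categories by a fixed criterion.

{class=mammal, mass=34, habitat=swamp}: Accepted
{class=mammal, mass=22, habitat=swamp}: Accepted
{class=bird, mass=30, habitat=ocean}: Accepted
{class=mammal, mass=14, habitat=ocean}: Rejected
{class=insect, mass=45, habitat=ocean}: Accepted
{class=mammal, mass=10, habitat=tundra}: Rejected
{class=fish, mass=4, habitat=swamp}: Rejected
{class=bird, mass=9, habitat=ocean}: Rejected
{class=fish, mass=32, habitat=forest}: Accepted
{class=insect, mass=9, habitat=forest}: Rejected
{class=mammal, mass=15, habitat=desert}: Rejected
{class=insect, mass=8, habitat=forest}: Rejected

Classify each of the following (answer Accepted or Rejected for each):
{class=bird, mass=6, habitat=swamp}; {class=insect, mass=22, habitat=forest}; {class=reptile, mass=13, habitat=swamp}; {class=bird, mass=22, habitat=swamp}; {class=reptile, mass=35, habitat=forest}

Rejected, Accepted, Rejected, Accepted, Accepted

The rule appears to be: mass ≥ 22.
{class=bird, mass=6, habitat=swamp}: mass = 6, does not satisfy this → Rejected. {class=insect, mass=22, habitat=forest}: mass = 22, passes → Accepted. {class=reptile, mass=13, habitat=swamp}: mass = 13, does not satisfy this → Rejected. {class=bird, mass=22, habitat=swamp}: mass = 22, passes → Accepted. {class=reptile, mass=35, habitat=forest}: mass = 35, passes → Accepted.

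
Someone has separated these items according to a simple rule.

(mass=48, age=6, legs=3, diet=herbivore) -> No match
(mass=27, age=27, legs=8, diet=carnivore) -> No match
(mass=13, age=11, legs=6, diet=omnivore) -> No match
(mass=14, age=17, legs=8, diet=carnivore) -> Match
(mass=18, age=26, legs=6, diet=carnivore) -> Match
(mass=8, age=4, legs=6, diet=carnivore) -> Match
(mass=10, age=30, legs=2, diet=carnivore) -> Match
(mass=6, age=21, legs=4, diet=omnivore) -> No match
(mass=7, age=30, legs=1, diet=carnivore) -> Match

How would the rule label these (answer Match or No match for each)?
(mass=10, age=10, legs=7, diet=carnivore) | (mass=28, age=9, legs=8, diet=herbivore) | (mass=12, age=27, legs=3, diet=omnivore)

The common property of the 'Match' items is: diet is carnivore AND mass ≤ 18. No 'No match' item has it.
(mass=10, age=10, legs=7, diet=carnivore): diet is carnivore, mass = 10 — satisfies this, so Match.
(mass=28, age=9, legs=8, diet=herbivore): diet is herbivore, mass = 28 — fails the rule, so No match.
(mass=12, age=27, legs=3, diet=omnivore): diet is omnivore, mass = 12 — fails the rule, so No match.

Match, No match, No match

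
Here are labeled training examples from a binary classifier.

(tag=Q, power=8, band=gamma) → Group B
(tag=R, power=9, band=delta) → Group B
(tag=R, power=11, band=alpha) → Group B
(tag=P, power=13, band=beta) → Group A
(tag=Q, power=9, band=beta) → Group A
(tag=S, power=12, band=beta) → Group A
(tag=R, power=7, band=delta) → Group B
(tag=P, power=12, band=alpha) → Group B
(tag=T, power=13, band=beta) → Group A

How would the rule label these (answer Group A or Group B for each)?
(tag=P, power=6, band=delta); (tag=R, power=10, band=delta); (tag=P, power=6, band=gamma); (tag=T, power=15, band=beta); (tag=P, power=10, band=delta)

Group B, Group B, Group B, Group A, Group B

The rule appears to be: band is beta.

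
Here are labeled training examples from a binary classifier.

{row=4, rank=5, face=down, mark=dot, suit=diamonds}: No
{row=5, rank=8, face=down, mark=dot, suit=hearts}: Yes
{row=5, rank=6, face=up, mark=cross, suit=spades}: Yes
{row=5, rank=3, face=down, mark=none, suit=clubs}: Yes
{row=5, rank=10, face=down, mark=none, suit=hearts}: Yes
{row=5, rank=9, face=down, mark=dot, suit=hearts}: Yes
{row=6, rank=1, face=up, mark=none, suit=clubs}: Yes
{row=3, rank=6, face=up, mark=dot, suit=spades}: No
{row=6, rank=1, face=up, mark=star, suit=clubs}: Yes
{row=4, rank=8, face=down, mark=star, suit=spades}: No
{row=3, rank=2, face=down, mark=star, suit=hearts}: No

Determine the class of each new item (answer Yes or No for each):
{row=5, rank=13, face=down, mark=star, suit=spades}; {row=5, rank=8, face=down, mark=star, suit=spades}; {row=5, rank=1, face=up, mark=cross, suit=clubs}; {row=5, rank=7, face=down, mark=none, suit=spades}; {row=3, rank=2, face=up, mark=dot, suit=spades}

Yes, Yes, Yes, Yes, No

The rule appears to be: row ≥ 5.
{row=5, rank=13, face=down, mark=star, suit=spades} — row = 5, hence Yes. {row=5, rank=8, face=down, mark=star, suit=spades} — row = 5, hence Yes. {row=5, rank=1, face=up, mark=cross, suit=clubs} — row = 5, hence Yes. {row=5, rank=7, face=down, mark=none, suit=spades} — row = 5, hence Yes. {row=3, rank=2, face=up, mark=dot, suit=spades} — row = 3, hence No.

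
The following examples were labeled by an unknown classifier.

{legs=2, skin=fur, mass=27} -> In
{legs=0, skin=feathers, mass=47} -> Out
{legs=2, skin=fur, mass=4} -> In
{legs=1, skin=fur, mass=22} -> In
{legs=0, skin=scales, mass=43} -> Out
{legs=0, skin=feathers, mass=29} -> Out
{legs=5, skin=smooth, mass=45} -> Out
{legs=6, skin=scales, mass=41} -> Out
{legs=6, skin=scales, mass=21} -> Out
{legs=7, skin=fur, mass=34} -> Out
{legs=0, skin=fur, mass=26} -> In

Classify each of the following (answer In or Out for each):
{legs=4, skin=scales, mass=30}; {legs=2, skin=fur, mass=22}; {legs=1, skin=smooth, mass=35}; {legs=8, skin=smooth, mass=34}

The classifier is using: skin is fur AND legs ≤ 2.
Out: {legs=4, skin=scales, mass=30}, since skin is scales, legs = 4. In: {legs=2, skin=fur, mass=22}, since skin is fur, legs = 2. Out: {legs=1, skin=smooth, mass=35}, since skin is smooth, legs = 1. Out: {legs=8, skin=smooth, mass=34}, since skin is smooth, legs = 8.

Out, In, Out, Out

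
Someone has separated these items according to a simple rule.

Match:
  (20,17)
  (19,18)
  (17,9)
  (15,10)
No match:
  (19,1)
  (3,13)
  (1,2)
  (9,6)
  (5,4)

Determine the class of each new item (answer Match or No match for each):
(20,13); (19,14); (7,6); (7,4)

The common property of the 'Match' items is: sum ≥ 25. No 'No match' item has it.
(20,13) → 20+13 = 33 → Match.
(19,14) → 19+14 = 33 → Match.
(7,6) → 7+6 = 13 → No match.
(7,4) → 7+4 = 11 → No match.

Match, Match, No match, No match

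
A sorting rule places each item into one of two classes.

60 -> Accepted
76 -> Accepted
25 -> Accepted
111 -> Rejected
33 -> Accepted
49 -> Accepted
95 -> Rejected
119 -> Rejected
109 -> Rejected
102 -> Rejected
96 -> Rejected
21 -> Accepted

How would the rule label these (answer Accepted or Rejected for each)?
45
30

Accepted, Accepted

The pattern is that an item is 'Accepted' exactly when: at most 76.
45 → 45 ≤ 76 → Accepted. 30 → 30 ≤ 76 → Accepted.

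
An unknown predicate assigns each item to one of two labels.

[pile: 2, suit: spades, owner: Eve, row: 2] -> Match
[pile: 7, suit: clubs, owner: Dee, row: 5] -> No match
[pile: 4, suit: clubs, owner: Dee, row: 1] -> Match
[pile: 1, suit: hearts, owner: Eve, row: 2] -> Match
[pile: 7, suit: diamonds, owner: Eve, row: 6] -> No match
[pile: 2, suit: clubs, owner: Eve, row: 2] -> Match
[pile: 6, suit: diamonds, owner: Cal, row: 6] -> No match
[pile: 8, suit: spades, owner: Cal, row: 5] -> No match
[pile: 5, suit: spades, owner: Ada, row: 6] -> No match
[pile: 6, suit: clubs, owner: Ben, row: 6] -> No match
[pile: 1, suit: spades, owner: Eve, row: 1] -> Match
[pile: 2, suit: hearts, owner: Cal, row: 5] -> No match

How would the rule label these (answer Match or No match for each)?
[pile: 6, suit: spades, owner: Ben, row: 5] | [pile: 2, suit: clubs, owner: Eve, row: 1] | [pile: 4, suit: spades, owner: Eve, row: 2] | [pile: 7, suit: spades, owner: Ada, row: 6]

No match, Match, Match, No match

The simplest hypothesis consistent with all the labels is: row ≤ 2.
[pile: 6, suit: spades, owner: Ben, row: 5]: row = 5, does not satisfy this → No match. [pile: 2, suit: clubs, owner: Eve, row: 1]: row = 1, has this property → Match. [pile: 4, suit: spades, owner: Eve, row: 2]: row = 2, has this property → Match. [pile: 7, suit: spades, owner: Ada, row: 6]: row = 6, does not satisfy this → No match.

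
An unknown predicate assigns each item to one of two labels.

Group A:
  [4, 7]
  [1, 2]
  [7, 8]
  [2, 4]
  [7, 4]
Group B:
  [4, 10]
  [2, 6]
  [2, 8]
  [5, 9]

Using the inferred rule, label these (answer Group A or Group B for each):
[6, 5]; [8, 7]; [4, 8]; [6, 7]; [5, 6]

Group A, Group A, Group B, Group A, Group A

The distinguishing property — |first − second| ≤ 3 — holds for all the 'Group A' cases and none of the 'Group B' cases.
[6, 5]: |6−5| = 1 — matches, so Group A. [8, 7]: |8−7| = 1 — matches, so Group A. [4, 8]: |4−8| = 4 — doesn't match, so Group B. [6, 7]: |6−7| = 1 — matches, so Group A. [5, 6]: |5−6| = 1 — matches, so Group A.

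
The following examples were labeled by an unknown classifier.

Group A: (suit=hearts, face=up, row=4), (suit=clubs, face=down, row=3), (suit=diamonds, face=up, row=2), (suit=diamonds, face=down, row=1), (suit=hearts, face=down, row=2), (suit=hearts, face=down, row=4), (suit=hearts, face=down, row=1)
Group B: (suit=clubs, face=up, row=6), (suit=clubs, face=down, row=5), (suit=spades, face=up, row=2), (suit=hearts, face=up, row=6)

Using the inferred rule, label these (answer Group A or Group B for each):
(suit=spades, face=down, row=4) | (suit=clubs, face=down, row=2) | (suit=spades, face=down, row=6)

Every 'Group A' example satisfies: suit is not spades AND row ≤ 4. None of the 'Group B' examples do.
(suit=spades, face=down, row=4) — suit is spades, row = 4, hence Group B. (suit=clubs, face=down, row=2) — suit is clubs, row = 2, hence Group A. (suit=spades, face=down, row=6) — suit is spades, row = 6, hence Group B.

Group B, Group A, Group B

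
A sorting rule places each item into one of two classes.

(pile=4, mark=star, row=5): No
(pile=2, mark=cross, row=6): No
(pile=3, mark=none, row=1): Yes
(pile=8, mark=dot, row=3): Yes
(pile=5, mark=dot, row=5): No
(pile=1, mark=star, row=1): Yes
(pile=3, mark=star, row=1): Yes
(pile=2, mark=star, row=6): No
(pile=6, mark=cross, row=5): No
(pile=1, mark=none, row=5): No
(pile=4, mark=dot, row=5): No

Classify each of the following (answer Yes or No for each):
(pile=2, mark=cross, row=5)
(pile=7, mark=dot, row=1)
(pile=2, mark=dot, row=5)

One predicate separates the groups cleanly: row ≤ 3.
(pile=2, mark=cross, row=5): row = 5 — doesn't match, so No.
(pile=7, mark=dot, row=1): row = 1 — meets the rule, so Yes.
(pile=2, mark=dot, row=5): row = 5 — doesn't match, so No.

No, Yes, No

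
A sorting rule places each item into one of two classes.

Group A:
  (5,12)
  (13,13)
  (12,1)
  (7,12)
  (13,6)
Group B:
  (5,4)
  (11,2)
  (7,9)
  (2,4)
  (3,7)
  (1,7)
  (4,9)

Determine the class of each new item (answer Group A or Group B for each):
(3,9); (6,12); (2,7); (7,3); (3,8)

Rule: max ≥ 12. This holds for each 'Group A' example and fails for each 'Group B' one.
Group B: (3,9), since max 9.
Group A: (6,12), since max 12.
Group B: (2,7), since max 7.
Group B: (7,3), since max 7.
Group B: (3,8), since max 8.

Group B, Group A, Group B, Group B, Group B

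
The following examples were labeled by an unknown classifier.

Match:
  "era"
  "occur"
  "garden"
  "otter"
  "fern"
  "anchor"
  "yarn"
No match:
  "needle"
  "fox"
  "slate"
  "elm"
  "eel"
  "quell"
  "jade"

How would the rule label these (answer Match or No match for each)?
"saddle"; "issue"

Every 'Match' example satisfies: contains 'r'. None of the 'No match' examples do.
"saddle" — no 'r', hence No match.
"issue" — no 'r', hence No match.

No match, No match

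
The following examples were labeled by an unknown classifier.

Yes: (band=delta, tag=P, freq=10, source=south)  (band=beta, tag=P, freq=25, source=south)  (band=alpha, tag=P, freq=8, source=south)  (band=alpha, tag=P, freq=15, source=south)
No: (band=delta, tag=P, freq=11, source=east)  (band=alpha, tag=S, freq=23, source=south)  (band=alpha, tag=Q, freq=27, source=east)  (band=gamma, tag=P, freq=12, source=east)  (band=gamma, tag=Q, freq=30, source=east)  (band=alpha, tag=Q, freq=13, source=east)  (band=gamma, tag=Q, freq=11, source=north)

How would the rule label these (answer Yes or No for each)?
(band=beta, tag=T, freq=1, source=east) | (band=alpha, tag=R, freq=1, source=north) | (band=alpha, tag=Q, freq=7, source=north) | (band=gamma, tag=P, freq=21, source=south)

No, No, No, Yes

'Yes' ⟺ source is south AND tag is P.
(band=beta, tag=T, freq=1, source=east): source is east, tag is T, fails the rule → No.
(band=alpha, tag=R, freq=1, source=north): source is north, tag is R, fails the rule → No.
(band=alpha, tag=Q, freq=7, source=north): source is north, tag is Q, fails the rule → No.
(band=gamma, tag=P, freq=21, source=south): source is south, tag is P, fits → Yes.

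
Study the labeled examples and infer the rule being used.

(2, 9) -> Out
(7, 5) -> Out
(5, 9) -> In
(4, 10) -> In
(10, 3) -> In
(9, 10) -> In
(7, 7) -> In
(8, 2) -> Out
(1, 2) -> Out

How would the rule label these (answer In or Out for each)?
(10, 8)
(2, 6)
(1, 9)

In, Out, Out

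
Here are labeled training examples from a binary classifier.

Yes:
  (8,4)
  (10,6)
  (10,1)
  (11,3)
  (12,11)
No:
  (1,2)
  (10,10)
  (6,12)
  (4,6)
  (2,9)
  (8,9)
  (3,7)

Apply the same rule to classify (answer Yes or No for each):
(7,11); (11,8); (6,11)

No, Yes, No

The common property of the 'Yes' items is: first > second. No 'No' item has it.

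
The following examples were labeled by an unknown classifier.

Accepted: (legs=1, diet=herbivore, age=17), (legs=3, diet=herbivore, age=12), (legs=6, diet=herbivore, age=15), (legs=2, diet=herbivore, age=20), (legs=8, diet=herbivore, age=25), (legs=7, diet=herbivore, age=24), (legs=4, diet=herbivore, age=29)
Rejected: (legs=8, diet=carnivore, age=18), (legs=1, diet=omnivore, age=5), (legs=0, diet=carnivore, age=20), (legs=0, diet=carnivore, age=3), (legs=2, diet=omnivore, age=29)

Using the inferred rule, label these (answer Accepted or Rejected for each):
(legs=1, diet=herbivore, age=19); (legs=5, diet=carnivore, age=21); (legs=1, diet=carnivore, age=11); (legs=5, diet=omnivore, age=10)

A rule that fits every label: diet is herbivore — true of each 'Accepted' example, false of each 'Rejected' one.

Accepted, Rejected, Rejected, Rejected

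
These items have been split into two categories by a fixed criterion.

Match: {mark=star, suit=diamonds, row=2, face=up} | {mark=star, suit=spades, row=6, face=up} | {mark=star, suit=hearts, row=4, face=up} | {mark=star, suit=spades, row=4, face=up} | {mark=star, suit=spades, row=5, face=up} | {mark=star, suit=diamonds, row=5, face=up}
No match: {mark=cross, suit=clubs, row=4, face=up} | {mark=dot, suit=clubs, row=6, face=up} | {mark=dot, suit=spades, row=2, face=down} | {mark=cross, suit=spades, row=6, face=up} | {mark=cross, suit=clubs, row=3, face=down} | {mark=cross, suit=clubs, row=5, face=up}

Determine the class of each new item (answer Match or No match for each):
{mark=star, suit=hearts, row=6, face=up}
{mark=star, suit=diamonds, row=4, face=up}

Every 'Match' example satisfies: mark is star. None of the 'No match' examples do.
Match: {mark=star, suit=hearts, row=6, face=up}, since mark is star.
Match: {mark=star, suit=diamonds, row=4, face=up}, since mark is star.

Match, Match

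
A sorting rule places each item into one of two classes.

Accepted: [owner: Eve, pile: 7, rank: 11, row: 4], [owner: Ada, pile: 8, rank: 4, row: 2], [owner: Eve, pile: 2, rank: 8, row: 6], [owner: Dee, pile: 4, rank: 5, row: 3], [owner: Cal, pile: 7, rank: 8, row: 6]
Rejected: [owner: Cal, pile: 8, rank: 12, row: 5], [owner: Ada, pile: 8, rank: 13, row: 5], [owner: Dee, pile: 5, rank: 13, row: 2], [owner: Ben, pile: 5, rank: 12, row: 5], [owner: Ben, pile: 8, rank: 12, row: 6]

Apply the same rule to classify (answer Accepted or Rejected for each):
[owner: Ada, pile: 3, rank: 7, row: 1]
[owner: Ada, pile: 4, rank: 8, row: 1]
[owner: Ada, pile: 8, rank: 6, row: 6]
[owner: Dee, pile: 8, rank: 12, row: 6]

'Accepted' ⟺ rank ≤ 11.
[owner: Ada, pile: 3, rank: 7, row: 1]: rank = 7 — satisfies this, so Accepted. [owner: Ada, pile: 4, rank: 8, row: 1]: rank = 8 — satisfies this, so Accepted. [owner: Ada, pile: 8, rank: 6, row: 6]: rank = 6 — satisfies this, so Accepted. [owner: Dee, pile: 8, rank: 12, row: 6]: rank = 12 — lacks this property, so Rejected.

Accepted, Accepted, Accepted, Rejected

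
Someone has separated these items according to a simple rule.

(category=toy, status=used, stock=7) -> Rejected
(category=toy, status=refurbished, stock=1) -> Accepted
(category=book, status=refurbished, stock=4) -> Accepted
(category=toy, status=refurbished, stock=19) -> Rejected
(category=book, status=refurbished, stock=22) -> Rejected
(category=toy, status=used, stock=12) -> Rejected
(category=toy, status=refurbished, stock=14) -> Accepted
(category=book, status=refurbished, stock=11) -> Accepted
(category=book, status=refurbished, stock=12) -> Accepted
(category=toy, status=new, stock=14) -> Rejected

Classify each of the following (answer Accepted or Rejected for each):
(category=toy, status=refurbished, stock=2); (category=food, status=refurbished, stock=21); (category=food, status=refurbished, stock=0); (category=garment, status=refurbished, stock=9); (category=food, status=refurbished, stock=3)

Accepted, Rejected, Accepted, Accepted, Accepted

Every 'Accepted' example satisfies: status is refurbished AND stock ≤ 14. None of the 'Rejected' examples do.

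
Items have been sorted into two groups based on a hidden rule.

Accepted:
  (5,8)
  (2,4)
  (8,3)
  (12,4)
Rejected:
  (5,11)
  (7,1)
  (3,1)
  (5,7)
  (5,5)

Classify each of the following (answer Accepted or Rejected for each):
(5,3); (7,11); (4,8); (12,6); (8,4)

Rejected, Rejected, Accepted, Accepted, Accepted

Comparing the two groups points to one rule — product is even.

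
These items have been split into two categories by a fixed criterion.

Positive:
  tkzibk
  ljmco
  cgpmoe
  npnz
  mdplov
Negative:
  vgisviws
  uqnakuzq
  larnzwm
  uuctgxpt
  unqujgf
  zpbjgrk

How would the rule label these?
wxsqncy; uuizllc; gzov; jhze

Negative, Negative, Positive, Positive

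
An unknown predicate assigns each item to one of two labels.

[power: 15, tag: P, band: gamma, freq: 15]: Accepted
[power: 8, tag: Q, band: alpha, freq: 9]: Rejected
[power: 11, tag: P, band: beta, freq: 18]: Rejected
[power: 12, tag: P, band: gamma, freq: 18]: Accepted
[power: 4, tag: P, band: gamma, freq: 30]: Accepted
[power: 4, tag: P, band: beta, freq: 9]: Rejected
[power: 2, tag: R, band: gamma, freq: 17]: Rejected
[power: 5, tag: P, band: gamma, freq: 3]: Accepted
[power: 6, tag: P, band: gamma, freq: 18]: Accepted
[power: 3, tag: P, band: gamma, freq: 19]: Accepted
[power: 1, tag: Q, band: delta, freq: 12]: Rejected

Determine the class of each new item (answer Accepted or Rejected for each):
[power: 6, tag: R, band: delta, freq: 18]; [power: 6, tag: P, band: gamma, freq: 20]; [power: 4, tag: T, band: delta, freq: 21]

The classifier is using: band is gamma AND tag is P.
[power: 6, tag: R, band: delta, freq: 18]: Rejected (band is delta, tag is R).
[power: 6, tag: P, band: gamma, freq: 20]: Accepted (band is gamma, tag is P).
[power: 4, tag: T, band: delta, freq: 21]: Rejected (band is delta, tag is T).

Rejected, Accepted, Rejected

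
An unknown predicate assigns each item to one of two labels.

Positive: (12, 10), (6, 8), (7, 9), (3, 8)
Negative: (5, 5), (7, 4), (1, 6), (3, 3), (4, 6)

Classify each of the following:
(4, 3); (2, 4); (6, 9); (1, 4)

Negative, Negative, Positive, Negative

Every 'Positive' example satisfies: second ≥ 7. None of the 'Negative' examples do.
(4, 3) — second 3, hence Negative. (2, 4) — second 4, hence Negative. (6, 9) — second 9, hence Positive. (1, 4) — second 4, hence Negative.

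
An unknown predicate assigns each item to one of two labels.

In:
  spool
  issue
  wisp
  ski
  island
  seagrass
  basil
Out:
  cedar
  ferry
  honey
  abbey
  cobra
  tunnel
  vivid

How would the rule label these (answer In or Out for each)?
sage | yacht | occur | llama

In, Out, Out, Out

The distinguishing property — contains 's' — holds for all the 'In' cases and none of the 'Out' cases.
In: sage, since has 's'. Out: yacht, since no 's'. Out: occur, since no 's'. Out: llama, since no 's'.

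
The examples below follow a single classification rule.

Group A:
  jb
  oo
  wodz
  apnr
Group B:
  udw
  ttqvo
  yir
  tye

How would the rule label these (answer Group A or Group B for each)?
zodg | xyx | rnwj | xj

'Group A' ⟺ even length.

Group A, Group B, Group A, Group A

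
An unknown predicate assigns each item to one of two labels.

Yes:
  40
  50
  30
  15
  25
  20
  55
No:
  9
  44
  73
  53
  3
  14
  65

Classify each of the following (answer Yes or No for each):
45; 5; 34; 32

The pattern is that an item is 'Yes' exactly when: multiple of 5 AND at most 55.
45 → 45 = 5·9, 45 ≤ 55 → Yes. 5 → 5 = 5·1, 5 ≤ 55 → Yes. 34 → 34 = 5·6 + 4, 34 ≤ 55 → No. 32 → 32 = 5·6 + 2, 32 ≤ 55 → No.

Yes, Yes, No, No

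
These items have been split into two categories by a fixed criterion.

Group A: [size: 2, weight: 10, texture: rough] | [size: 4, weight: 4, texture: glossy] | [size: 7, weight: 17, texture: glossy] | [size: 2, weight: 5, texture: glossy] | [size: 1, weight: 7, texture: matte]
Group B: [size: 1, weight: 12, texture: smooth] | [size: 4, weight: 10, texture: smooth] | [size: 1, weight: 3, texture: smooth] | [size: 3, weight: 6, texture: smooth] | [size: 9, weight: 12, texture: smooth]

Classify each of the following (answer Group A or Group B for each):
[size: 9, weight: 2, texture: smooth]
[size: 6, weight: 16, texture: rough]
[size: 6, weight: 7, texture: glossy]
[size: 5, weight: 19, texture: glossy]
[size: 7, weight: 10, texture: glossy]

Group B, Group A, Group A, Group A, Group A

The classifier is using: texture is not smooth.
[size: 9, weight: 2, texture: smooth] — texture is smooth, hence Group B. [size: 6, weight: 16, texture: rough] — texture is rough, hence Group A. [size: 6, weight: 7, texture: glossy] — texture is glossy, hence Group A. [size: 5, weight: 19, texture: glossy] — texture is glossy, hence Group A. [size: 7, weight: 10, texture: glossy] — texture is glossy, hence Group A.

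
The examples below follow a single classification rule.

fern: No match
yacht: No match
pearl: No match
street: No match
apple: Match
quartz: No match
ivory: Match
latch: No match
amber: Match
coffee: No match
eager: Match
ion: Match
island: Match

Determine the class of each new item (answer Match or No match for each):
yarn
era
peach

No match, Match, No match

Every 'Match' example satisfies: starts with a vowel. None of the 'No match' examples do.
yarn: starts with 'y' — doesn't match, so No match. era: starts with 'e' — checks out, so Match. peach: starts with 'p' — doesn't match, so No match.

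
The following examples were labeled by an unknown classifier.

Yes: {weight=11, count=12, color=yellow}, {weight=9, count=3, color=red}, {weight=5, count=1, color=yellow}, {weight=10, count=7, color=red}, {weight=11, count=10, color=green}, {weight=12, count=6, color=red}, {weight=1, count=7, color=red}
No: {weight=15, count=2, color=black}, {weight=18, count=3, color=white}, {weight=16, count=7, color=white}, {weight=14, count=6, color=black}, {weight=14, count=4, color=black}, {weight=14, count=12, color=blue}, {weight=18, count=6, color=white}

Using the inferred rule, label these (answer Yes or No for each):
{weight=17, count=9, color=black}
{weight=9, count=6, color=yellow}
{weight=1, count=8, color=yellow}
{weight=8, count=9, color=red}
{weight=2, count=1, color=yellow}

No, Yes, Yes, Yes, Yes

The rule appears to be: weight ≤ 12.
{weight=17, count=9, color=black} → weight = 17 → No.
{weight=9, count=6, color=yellow} → weight = 9 → Yes.
{weight=1, count=8, color=yellow} → weight = 1 → Yes.
{weight=8, count=9, color=red} → weight = 8 → Yes.
{weight=2, count=1, color=yellow} → weight = 2 → Yes.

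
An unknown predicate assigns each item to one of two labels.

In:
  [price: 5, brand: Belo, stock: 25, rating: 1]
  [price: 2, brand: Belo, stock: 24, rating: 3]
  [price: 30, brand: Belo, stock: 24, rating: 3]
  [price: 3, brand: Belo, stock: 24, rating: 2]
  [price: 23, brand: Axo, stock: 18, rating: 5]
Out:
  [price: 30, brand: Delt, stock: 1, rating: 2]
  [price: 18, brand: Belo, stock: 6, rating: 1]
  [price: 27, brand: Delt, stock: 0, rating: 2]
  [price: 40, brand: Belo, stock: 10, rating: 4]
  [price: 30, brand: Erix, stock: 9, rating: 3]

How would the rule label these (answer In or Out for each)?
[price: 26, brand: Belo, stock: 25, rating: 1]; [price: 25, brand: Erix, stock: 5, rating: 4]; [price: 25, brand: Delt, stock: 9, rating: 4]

In, Out, Out

One predicate separates the groups cleanly: stock ≥ 18.
[price: 26, brand: Belo, stock: 25, rating: 1]: In (stock = 25).
[price: 25, brand: Erix, stock: 5, rating: 4]: Out (stock = 5).
[price: 25, brand: Delt, stock: 9, rating: 4]: Out (stock = 9).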